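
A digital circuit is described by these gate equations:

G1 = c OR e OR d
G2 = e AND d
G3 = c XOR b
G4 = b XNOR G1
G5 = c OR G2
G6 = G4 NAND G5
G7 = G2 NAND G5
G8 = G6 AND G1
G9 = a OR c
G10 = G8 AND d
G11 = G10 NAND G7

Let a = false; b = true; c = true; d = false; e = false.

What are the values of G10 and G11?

G10 = false  G11 = true

G1 = c OR e OR d = true OR false OR false = true
G2 = e AND d = false AND false = false
G4 = b XNOR G1 = true XNOR true = true
G5 = c OR G2 = true OR false = true
G6 = G4 NAND G5 = true NAND true = false
G7 = G2 NAND G5 = false NAND true = true
G8 = G6 AND G1 = false AND true = false
G10 = G8 AND d = false AND false = false
G11 = G10 NAND G7 = false NAND true = true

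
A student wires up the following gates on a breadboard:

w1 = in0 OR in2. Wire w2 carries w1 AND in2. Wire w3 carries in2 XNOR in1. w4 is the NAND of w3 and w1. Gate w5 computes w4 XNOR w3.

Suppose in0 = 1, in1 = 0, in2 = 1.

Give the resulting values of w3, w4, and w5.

w1 = in0 OR in2 = 1 OR 1 = 1
w3 = in2 XNOR in1 = 1 XNOR 0 = 0
w4 = w3 NAND w1 = 0 NAND 1 = 1
w5 = w4 XNOR w3 = 1 XNOR 0 = 0

w3 = 0, w4 = 1, w5 = 0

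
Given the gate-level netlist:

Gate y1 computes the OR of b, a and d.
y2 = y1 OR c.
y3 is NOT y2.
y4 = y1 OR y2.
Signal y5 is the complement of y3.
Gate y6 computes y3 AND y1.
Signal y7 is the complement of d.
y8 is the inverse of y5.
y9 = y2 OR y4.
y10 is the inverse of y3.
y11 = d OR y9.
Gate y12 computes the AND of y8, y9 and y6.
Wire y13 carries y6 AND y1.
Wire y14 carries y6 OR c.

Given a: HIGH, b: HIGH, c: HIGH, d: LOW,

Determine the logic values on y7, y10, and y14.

y7 = HIGH, y10 = HIGH, y14 = HIGH

y1 = b OR a OR d = HIGH OR HIGH OR LOW = HIGH
y2 = y1 OR c = HIGH OR HIGH = HIGH
y3 = NOT y2 = NOT HIGH = LOW
y6 = y3 AND y1 = LOW AND HIGH = LOW
y7 = NOT d = NOT LOW = HIGH
y10 = NOT y3 = NOT LOW = HIGH
y14 = y6 OR c = LOW OR HIGH = HIGH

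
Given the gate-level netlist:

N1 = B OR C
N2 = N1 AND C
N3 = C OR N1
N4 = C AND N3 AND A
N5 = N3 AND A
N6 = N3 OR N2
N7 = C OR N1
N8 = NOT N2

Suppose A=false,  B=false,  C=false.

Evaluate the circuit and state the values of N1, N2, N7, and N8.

N1 = B OR C = false OR false = false
N2 = N1 AND C = false AND false = false
N7 = C OR N1 = false OR false = false
N8 = NOT N2 = NOT false = true

N1 = false, N2 = false, N7 = false, N8 = true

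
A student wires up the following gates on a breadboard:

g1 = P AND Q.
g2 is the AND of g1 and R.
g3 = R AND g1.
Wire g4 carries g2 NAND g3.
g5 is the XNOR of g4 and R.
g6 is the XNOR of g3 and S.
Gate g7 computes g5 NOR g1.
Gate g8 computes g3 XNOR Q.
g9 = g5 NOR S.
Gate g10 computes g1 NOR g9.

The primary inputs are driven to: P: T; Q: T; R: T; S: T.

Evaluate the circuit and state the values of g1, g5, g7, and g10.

g1 = T, g5 = F, g7 = F, g10 = F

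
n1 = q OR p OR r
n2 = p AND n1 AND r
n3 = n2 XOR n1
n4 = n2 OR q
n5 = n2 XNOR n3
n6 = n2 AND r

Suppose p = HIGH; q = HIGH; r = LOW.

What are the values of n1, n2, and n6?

n1 = q OR p OR r = HIGH OR HIGH OR LOW = HIGH
n2 = p AND n1 AND r = HIGH AND HIGH AND LOW = LOW
n6 = n2 AND r = LOW AND LOW = LOW

n1 = HIGH; n2 = LOW; n6 = LOW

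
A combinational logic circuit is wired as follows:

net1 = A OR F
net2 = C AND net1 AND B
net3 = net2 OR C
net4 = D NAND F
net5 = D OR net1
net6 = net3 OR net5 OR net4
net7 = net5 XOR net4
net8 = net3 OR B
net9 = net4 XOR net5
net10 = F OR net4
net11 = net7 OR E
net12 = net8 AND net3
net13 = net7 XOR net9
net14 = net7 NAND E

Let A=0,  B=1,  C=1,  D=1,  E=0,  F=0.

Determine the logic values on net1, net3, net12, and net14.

net1 = A OR F = 0 OR 0 = 0
net2 = C AND net1 AND B = 1 AND 0 AND 1 = 0
net3 = net2 OR C = 0 OR 1 = 1
net4 = D NAND F = 1 NAND 0 = 1
net5 = D OR net1 = 1 OR 0 = 1
net7 = net5 XOR net4 = 1 XOR 1 = 0
net8 = net3 OR B = 1 OR 1 = 1
net12 = net8 AND net3 = 1 AND 1 = 1
net14 = net7 NAND E = 0 NAND 0 = 1

net1 = 0, net3 = 1, net12 = 1, net14 = 1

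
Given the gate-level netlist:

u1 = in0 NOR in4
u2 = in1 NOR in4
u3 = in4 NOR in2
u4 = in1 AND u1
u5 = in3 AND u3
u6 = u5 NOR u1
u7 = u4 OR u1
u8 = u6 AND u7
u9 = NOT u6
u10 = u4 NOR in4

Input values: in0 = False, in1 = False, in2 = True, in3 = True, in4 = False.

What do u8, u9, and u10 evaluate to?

u8 = False, u9 = True, u10 = True

u1 = in0 NOR in4 = False NOR False = True
u3 = in4 NOR in2 = False NOR True = False
u4 = in1 AND u1 = False AND True = False
u5 = in3 AND u3 = True AND False = False
u6 = u5 NOR u1 = False NOR True = False
u7 = u4 OR u1 = False OR True = True
u8 = u6 AND u7 = False AND True = False
u9 = NOT u6 = NOT False = True
u10 = u4 NOR in4 = False NOR False = True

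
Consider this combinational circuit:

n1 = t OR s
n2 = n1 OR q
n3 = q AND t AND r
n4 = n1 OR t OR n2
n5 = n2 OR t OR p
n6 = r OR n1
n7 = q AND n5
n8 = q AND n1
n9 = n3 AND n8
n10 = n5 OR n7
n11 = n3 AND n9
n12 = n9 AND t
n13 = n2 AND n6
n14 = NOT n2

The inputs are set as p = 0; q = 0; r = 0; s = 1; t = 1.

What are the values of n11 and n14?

n11 = 0, n14 = 0

n1 = t OR s = 1 OR 1 = 1
n2 = n1 OR q = 1 OR 0 = 1
n3 = q AND t AND r = 0 AND 1 AND 0 = 0
n8 = q AND n1 = 0 AND 1 = 0
n9 = n3 AND n8 = 0 AND 0 = 0
n11 = n3 AND n9 = 0 AND 0 = 0
n14 = NOT n2 = NOT 1 = 0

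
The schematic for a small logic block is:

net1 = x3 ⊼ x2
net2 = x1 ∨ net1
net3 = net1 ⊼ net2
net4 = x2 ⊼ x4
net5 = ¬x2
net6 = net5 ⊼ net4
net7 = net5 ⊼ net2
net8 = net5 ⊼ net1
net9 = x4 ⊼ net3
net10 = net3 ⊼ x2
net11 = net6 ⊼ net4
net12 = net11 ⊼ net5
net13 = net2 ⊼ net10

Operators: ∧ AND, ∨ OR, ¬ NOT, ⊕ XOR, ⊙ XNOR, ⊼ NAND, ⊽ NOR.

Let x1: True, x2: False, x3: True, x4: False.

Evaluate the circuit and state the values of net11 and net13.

net1 = x3 NAND x2 = True NAND False = True
net2 = x1 OR net1 = True OR True = True
net3 = net1 NAND net2 = True NAND True = False
net4 = x2 NAND x4 = False NAND False = True
net5 = NOT x2 = NOT False = True
net6 = net5 NAND net4 = True NAND True = False
net10 = net3 NAND x2 = False NAND False = True
net11 = net6 NAND net4 = False NAND True = True
net13 = net2 NAND net10 = True NAND True = False

net11 = True, net13 = False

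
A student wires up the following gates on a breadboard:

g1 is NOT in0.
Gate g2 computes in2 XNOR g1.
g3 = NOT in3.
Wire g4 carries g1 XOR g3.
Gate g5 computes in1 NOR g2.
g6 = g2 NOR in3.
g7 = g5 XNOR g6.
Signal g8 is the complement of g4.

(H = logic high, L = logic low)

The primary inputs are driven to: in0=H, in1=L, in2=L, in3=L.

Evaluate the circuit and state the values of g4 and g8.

g1 = NOT in0 = NOT H = L
g3 = NOT in3 = NOT L = H
g4 = g1 XOR g3 = L XOR H = H
g8 = NOT g4 = NOT H = L

g4 = H, g8 = L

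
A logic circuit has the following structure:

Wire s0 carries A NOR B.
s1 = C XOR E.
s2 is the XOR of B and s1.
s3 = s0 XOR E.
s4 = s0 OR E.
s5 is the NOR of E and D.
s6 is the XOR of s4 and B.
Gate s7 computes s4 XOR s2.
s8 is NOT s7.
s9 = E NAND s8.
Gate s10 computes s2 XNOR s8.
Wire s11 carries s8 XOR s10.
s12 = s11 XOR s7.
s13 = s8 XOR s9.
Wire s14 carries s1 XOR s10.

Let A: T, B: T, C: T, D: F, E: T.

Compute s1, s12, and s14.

s1 = F; s12 = F; s14 = T

s0 = A NOR B = T NOR T = F
s1 = C XOR E = T XOR T = F
s2 = B XOR s1 = T XOR F = T
s4 = s0 OR E = F OR T = T
s7 = s4 XOR s2 = T XOR T = F
s8 = NOT s7 = NOT F = T
s10 = s2 XNOR s8 = T XNOR T = T
s11 = s8 XOR s10 = T XOR T = F
s12 = s11 XOR s7 = F XOR F = F
s14 = s1 XOR s10 = F XOR T = T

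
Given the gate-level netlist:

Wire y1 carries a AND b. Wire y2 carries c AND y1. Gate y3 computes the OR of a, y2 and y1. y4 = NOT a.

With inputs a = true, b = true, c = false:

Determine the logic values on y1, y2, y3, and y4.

y1 = true, y2 = false, y3 = true, y4 = false

y1 = a AND b = true AND true = true
y2 = c AND y1 = false AND true = false
y3 = a OR y2 OR y1 = true OR false OR true = true
y4 = NOT a = NOT true = false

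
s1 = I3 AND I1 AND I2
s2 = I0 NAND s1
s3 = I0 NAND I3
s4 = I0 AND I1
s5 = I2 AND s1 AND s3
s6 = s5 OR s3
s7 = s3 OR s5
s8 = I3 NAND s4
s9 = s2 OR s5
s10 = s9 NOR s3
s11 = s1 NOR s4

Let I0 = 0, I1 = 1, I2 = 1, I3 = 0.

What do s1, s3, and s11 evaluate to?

s1 = I3 AND I1 AND I2 = 0 AND 1 AND 1 = 0
s3 = I0 NAND I3 = 0 NAND 0 = 1
s4 = I0 AND I1 = 0 AND 1 = 0
s11 = s1 NOR s4 = 0 NOR 0 = 1

s1 = 0, s3 = 1, s11 = 1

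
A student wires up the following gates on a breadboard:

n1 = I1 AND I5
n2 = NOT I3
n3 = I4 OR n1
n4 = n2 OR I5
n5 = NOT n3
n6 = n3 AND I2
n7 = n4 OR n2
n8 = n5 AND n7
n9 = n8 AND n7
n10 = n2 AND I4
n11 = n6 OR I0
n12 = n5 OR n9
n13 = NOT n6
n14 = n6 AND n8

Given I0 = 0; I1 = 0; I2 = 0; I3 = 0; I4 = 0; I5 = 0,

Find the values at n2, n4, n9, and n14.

n1 = I1 AND I5 = 0 AND 0 = 0
n2 = NOT I3 = NOT 0 = 1
n3 = I4 OR n1 = 0 OR 0 = 0
n4 = n2 OR I5 = 1 OR 0 = 1
n5 = NOT n3 = NOT 0 = 1
n6 = n3 AND I2 = 0 AND 0 = 0
n7 = n4 OR n2 = 1 OR 1 = 1
n8 = n5 AND n7 = 1 AND 1 = 1
n9 = n8 AND n7 = 1 AND 1 = 1
n14 = n6 AND n8 = 0 AND 1 = 0

n2 = 1, n4 = 1, n9 = 1, n14 = 0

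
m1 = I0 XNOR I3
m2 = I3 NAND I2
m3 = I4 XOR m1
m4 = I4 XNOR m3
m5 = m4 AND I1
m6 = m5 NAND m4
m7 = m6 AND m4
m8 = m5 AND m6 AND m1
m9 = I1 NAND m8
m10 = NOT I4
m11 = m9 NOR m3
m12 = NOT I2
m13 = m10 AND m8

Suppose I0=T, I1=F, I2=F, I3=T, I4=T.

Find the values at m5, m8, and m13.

m1 = I0 XNOR I3 = T XNOR T = T
m3 = I4 XOR m1 = T XOR T = F
m4 = I4 XNOR m3 = T XNOR F = F
m5 = m4 AND I1 = F AND F = F
m6 = m5 NAND m4 = F NAND F = T
m8 = m5 AND m6 AND m1 = F AND T AND T = F
m10 = NOT I4 = NOT T = F
m13 = m10 AND m8 = F AND F = F

m5 = F  m8 = F  m13 = F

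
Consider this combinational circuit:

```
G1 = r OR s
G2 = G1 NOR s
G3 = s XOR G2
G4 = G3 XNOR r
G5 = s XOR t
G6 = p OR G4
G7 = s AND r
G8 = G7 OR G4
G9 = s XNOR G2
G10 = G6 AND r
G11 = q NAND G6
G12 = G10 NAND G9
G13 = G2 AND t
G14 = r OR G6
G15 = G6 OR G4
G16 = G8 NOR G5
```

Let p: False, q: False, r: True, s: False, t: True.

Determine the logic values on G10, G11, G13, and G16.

G10 = False, G11 = True, G13 = False, G16 = False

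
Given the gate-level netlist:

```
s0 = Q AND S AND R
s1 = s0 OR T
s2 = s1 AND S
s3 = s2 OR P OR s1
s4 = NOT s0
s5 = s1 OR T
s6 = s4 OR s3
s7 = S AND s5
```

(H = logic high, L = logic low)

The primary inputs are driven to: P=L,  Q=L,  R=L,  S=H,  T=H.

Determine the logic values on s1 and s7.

s1 = H  s7 = H

s0 = Q AND S AND R = L AND H AND L = L
s1 = s0 OR T = L OR H = H
s5 = s1 OR T = H OR H = H
s7 = S AND s5 = H AND H = H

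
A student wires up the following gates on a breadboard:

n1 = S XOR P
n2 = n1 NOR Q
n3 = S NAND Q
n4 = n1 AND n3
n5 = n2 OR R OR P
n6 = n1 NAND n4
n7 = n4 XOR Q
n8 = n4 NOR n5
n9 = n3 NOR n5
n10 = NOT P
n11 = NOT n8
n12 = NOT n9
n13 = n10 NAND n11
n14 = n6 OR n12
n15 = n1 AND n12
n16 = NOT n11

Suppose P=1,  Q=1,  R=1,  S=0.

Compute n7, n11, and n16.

n7 = 0, n11 = 1, n16 = 0

n1 = S XOR P = 0 XOR 1 = 1
n2 = n1 NOR Q = 1 NOR 1 = 0
n3 = S NAND Q = 0 NAND 1 = 1
n4 = n1 AND n3 = 1 AND 1 = 1
n5 = n2 OR R OR P = 0 OR 1 OR 1 = 1
n7 = n4 XOR Q = 1 XOR 1 = 0
n8 = n4 NOR n5 = 1 NOR 1 = 0
n11 = NOT n8 = NOT 0 = 1
n16 = NOT n11 = NOT 1 = 0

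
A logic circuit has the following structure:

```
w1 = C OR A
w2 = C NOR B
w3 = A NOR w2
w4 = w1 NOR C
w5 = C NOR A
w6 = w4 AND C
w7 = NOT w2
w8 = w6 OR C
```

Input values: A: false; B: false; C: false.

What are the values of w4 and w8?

w4 = true, w8 = false

w1 = C OR A = false OR false = false
w4 = w1 NOR C = false NOR false = true
w6 = w4 AND C = true AND false = false
w8 = w6 OR C = false OR false = false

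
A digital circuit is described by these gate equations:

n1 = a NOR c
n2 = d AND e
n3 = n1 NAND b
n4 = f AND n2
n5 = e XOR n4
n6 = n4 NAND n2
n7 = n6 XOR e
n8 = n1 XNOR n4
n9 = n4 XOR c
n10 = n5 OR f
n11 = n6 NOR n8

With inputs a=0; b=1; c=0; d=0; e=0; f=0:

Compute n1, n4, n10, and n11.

n1 = a NOR c = 0 NOR 0 = 1
n2 = d AND e = 0 AND 0 = 0
n4 = f AND n2 = 0 AND 0 = 0
n5 = e XOR n4 = 0 XOR 0 = 0
n6 = n4 NAND n2 = 0 NAND 0 = 1
n8 = n1 XNOR n4 = 1 XNOR 0 = 0
n10 = n5 OR f = 0 OR 0 = 0
n11 = n6 NOR n8 = 1 NOR 0 = 0

n1 = 1; n4 = 0; n10 = 0; n11 = 0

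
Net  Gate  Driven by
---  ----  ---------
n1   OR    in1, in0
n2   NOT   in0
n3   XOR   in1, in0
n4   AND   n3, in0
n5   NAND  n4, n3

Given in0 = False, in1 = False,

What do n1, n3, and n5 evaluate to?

n1 = False, n3 = False, n5 = True

n1 = in1 OR in0 = False OR False = False
n3 = in1 XOR in0 = False XOR False = False
n4 = n3 AND in0 = False AND False = False
n5 = n4 NAND n3 = False NAND False = True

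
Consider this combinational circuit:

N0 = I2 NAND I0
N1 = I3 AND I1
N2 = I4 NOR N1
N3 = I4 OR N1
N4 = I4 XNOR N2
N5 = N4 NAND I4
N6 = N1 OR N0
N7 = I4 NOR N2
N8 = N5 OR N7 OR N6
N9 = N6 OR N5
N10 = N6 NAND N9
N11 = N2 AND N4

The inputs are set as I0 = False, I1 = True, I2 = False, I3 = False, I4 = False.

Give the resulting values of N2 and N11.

N1 = I3 AND I1 = False AND True = False
N2 = I4 NOR N1 = False NOR False = True
N4 = I4 XNOR N2 = False XNOR True = False
N11 = N2 AND N4 = True AND False = False

N2 = True; N11 = False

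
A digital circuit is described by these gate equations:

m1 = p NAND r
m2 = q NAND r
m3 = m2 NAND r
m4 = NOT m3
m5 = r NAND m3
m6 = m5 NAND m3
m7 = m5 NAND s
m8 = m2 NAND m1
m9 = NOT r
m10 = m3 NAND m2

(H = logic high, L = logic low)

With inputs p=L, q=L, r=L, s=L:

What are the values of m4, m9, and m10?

m2 = q NAND r = L NAND L = H
m3 = m2 NAND r = H NAND L = H
m4 = NOT m3 = NOT H = L
m9 = NOT r = NOT L = H
m10 = m3 NAND m2 = H NAND H = L

m4 = L, m9 = H, m10 = L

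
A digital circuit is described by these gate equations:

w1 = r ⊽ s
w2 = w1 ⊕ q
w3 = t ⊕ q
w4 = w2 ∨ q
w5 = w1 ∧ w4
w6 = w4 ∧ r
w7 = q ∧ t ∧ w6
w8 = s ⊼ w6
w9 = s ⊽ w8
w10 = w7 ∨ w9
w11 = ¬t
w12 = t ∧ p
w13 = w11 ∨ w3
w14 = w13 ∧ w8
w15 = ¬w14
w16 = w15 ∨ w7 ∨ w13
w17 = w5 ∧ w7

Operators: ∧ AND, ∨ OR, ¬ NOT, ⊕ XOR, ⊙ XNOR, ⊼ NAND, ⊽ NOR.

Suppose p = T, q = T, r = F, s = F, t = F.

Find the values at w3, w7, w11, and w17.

w1 = r NOR s = F NOR F = T
w2 = w1 XOR q = T XOR T = F
w3 = t XOR q = F XOR T = T
w4 = w2 OR q = F OR T = T
w5 = w1 AND w4 = T AND T = T
w6 = w4 AND r = T AND F = F
w7 = q AND t AND w6 = T AND F AND F = F
w11 = NOT t = NOT F = T
w17 = w5 AND w7 = T AND F = F

w3 = T  w7 = F  w11 = T  w17 = F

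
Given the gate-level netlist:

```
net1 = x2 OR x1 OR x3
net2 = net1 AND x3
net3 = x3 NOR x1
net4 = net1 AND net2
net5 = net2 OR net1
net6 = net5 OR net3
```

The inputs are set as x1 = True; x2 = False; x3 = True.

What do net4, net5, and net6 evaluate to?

net4 = True  net5 = True  net6 = True

net1 = x2 OR x1 OR x3 = False OR True OR True = True
net2 = net1 AND x3 = True AND True = True
net3 = x3 NOR x1 = True NOR True = False
net4 = net1 AND net2 = True AND True = True
net5 = net2 OR net1 = True OR True = True
net6 = net5 OR net3 = True OR False = True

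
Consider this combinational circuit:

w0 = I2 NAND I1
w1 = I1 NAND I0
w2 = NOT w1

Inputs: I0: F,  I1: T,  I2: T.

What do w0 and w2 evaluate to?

w0 = F  w2 = F

w0 = I2 NAND I1 = T NAND T = F
w1 = I1 NAND I0 = T NAND F = T
w2 = NOT w1 = NOT T = F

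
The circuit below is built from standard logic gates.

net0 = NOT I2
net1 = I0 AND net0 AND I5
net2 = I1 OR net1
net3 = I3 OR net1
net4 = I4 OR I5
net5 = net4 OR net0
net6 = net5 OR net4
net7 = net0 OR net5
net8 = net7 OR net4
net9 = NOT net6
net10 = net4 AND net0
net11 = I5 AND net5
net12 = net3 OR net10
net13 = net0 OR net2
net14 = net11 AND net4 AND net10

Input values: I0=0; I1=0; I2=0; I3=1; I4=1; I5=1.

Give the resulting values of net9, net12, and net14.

net9 = 0, net12 = 1, net14 = 1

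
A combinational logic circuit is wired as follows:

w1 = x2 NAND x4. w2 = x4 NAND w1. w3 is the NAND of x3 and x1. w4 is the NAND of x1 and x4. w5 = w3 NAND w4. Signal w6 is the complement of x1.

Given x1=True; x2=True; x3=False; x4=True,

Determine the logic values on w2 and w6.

w2 = True; w6 = False

w1 = x2 NAND x4 = True NAND True = False
w2 = x4 NAND w1 = True NAND False = True
w6 = NOT x1 = NOT True = False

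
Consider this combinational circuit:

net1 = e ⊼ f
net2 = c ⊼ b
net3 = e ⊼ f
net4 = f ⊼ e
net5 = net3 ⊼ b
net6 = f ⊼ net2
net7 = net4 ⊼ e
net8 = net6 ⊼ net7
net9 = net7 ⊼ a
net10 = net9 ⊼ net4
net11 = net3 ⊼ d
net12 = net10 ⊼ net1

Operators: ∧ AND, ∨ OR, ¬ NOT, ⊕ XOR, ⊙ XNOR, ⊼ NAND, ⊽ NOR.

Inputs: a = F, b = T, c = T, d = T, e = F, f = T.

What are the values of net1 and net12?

net1 = T, net12 = T

net1 = e NAND f = F NAND T = T
net4 = f NAND e = T NAND F = T
net7 = net4 NAND e = T NAND F = T
net9 = net7 NAND a = T NAND F = T
net10 = net9 NAND net4 = T NAND T = F
net12 = net10 NAND net1 = F NAND T = T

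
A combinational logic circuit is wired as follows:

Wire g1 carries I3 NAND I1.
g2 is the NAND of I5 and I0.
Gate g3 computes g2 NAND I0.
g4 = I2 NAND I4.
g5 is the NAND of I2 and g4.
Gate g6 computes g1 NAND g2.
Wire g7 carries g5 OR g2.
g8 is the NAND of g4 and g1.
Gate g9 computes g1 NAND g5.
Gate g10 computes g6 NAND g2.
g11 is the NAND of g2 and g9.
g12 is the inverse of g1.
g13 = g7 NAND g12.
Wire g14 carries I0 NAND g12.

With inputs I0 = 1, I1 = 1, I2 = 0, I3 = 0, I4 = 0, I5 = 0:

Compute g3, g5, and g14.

g1 = I3 NAND I1 = 0 NAND 1 = 1
g2 = I5 NAND I0 = 0 NAND 1 = 1
g3 = g2 NAND I0 = 1 NAND 1 = 0
g4 = I2 NAND I4 = 0 NAND 0 = 1
g5 = I2 NAND g4 = 0 NAND 1 = 1
g12 = NOT g1 = NOT 1 = 0
g14 = I0 NAND g12 = 1 NAND 0 = 1

g3 = 0  g5 = 1  g14 = 1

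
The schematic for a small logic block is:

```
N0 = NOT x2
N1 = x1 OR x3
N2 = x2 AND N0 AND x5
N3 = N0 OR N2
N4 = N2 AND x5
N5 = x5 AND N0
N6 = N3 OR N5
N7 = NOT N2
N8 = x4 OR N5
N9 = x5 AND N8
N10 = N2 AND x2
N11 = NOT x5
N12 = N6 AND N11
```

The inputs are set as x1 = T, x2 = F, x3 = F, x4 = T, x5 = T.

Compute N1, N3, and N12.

N0 = NOT x2 = NOT F = T
N1 = x1 OR x3 = T OR F = T
N2 = x2 AND N0 AND x5 = F AND T AND T = F
N3 = N0 OR N2 = T OR F = T
N5 = x5 AND N0 = T AND T = T
N6 = N3 OR N5 = T OR T = T
N11 = NOT x5 = NOT T = F
N12 = N6 AND N11 = T AND F = F

N1 = T, N3 = T, N12 = F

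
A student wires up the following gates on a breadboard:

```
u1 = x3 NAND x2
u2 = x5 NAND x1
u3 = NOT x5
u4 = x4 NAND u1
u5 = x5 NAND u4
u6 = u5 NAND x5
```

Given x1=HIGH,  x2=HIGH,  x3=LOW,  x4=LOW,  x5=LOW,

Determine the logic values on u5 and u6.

u1 = x3 NAND x2 = LOW NAND HIGH = HIGH
u4 = x4 NAND u1 = LOW NAND HIGH = HIGH
u5 = x5 NAND u4 = LOW NAND HIGH = HIGH
u6 = u5 NAND x5 = HIGH NAND LOW = HIGH

u5 = HIGH, u6 = HIGH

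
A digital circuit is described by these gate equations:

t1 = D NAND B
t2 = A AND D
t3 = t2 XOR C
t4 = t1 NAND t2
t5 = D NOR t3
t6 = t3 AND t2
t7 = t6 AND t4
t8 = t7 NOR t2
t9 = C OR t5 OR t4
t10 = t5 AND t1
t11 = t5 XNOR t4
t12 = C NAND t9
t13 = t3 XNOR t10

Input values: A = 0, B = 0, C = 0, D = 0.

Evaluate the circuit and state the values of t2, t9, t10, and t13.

t2 = 0, t9 = 1, t10 = 1, t13 = 0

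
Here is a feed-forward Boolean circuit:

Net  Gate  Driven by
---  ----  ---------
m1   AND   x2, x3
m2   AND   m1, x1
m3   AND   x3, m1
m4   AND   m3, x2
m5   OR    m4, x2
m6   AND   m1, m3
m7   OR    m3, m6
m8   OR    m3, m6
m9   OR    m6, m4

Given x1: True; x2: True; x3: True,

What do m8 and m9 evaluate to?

m1 = x2 AND x3 = True AND True = True
m3 = x3 AND m1 = True AND True = True
m4 = m3 AND x2 = True AND True = True
m6 = m1 AND m3 = True AND True = True
m8 = m3 OR m6 = True OR True = True
m9 = m6 OR m4 = True OR True = True

m8 = True, m9 = True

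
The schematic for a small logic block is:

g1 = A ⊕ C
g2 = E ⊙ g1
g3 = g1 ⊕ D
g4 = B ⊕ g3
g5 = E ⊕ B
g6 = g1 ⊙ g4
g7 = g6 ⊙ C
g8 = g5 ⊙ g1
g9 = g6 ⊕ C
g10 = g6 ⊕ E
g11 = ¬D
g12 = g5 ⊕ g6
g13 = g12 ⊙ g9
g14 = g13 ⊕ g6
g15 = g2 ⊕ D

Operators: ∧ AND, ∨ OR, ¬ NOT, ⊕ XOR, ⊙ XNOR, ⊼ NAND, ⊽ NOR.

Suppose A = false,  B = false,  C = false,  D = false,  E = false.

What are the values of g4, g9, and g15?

g1 = A XOR C = false XOR false = false
g2 = E XNOR g1 = false XNOR false = true
g3 = g1 XOR D = false XOR false = false
g4 = B XOR g3 = false XOR false = false
g6 = g1 XNOR g4 = false XNOR false = true
g9 = g6 XOR C = true XOR false = true
g15 = g2 XOR D = true XOR false = true

g4 = false, g9 = true, g15 = true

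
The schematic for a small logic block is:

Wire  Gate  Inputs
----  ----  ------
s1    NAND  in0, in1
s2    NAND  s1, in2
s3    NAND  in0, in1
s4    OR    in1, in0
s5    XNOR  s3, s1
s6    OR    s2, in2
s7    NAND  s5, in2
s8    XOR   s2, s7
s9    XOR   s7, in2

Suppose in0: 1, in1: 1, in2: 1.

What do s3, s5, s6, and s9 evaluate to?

s3 = 0, s5 = 1, s6 = 1, s9 = 1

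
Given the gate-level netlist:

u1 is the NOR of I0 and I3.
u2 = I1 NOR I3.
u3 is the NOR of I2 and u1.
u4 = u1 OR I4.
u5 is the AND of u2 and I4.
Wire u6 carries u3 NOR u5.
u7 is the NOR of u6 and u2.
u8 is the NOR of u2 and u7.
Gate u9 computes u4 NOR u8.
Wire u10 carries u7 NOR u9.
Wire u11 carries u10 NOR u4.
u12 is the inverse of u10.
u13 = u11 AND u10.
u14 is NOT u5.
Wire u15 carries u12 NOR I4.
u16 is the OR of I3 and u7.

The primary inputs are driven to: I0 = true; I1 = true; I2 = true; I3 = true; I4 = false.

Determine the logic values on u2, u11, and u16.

u1 = I0 NOR I3 = true NOR true = false
u2 = I1 NOR I3 = true NOR true = false
u3 = I2 NOR u1 = true NOR false = false
u4 = u1 OR I4 = false OR false = false
u5 = u2 AND I4 = false AND false = false
u6 = u3 NOR u5 = false NOR false = true
u7 = u6 NOR u2 = true NOR false = false
u8 = u2 NOR u7 = false NOR false = true
u9 = u4 NOR u8 = false NOR true = false
u10 = u7 NOR u9 = false NOR false = true
u11 = u10 NOR u4 = true NOR false = false
u16 = I3 OR u7 = true OR false = true

u2 = false, u11 = false, u16 = true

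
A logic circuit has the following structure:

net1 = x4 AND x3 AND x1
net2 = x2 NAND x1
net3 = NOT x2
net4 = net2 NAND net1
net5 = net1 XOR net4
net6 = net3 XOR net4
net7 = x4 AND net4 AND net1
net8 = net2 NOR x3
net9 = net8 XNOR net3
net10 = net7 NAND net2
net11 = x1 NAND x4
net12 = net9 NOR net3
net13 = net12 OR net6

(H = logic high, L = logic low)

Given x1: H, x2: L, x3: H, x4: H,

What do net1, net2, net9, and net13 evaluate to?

net1 = H, net2 = H, net9 = L, net13 = H

net1 = x4 AND x3 AND x1 = H AND H AND H = H
net2 = x2 NAND x1 = L NAND H = H
net3 = NOT x2 = NOT L = H
net4 = net2 NAND net1 = H NAND H = L
net6 = net3 XOR net4 = H XOR L = H
net8 = net2 NOR x3 = H NOR H = L
net9 = net8 XNOR net3 = L XNOR H = L
net12 = net9 NOR net3 = L NOR H = L
net13 = net12 OR net6 = L OR H = H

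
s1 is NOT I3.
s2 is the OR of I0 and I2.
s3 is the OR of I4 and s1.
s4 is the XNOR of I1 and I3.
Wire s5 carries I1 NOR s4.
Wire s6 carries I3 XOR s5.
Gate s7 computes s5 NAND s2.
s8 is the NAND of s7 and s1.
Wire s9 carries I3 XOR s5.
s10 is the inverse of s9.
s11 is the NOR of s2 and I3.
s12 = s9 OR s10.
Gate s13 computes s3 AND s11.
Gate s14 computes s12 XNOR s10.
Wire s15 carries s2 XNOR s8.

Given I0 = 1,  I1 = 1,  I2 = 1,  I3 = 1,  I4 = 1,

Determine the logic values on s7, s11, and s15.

s7 = 1  s11 = 0  s15 = 1

s1 = NOT I3 = NOT 1 = 0
s2 = I0 OR I2 = 1 OR 1 = 1
s4 = I1 XNOR I3 = 1 XNOR 1 = 1
s5 = I1 NOR s4 = 1 NOR 1 = 0
s7 = s5 NAND s2 = 0 NAND 1 = 1
s8 = s7 NAND s1 = 1 NAND 0 = 1
s11 = s2 NOR I3 = 1 NOR 1 = 0
s15 = s2 XNOR s8 = 1 XNOR 1 = 1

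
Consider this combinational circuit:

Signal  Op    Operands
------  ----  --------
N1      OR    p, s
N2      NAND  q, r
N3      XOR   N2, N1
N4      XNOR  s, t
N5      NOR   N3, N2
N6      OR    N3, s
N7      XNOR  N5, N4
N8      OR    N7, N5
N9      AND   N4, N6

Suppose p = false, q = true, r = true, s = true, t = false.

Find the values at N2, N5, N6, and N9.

N2 = false, N5 = false, N6 = true, N9 = false

N1 = p OR s = false OR true = true
N2 = q NAND r = true NAND true = false
N3 = N2 XOR N1 = false XOR true = true
N4 = s XNOR t = true XNOR false = false
N5 = N3 NOR N2 = true NOR false = false
N6 = N3 OR s = true OR true = true
N9 = N4 AND N6 = false AND true = false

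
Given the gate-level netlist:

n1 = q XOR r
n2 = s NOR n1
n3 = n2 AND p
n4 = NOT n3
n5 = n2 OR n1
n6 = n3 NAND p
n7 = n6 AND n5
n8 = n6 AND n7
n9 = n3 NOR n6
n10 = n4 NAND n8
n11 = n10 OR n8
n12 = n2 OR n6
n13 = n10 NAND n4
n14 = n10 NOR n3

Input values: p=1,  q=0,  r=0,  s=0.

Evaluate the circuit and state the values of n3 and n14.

n3 = 1, n14 = 0

n1 = q XOR r = 0 XOR 0 = 0
n2 = s NOR n1 = 0 NOR 0 = 1
n3 = n2 AND p = 1 AND 1 = 1
n4 = NOT n3 = NOT 1 = 0
n5 = n2 OR n1 = 1 OR 0 = 1
n6 = n3 NAND p = 1 NAND 1 = 0
n7 = n6 AND n5 = 0 AND 1 = 0
n8 = n6 AND n7 = 0 AND 0 = 0
n10 = n4 NAND n8 = 0 NAND 0 = 1
n14 = n10 NOR n3 = 1 NOR 1 = 0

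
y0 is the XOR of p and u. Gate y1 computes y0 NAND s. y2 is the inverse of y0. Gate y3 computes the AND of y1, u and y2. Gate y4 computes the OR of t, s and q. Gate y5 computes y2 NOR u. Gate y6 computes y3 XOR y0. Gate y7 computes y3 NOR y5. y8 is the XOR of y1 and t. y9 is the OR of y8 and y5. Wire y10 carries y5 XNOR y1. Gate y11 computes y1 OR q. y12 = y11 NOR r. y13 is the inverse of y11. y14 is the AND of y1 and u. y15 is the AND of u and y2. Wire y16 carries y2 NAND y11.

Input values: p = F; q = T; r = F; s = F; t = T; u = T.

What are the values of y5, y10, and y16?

y0 = p XOR u = F XOR T = T
y1 = y0 NAND s = T NAND F = T
y2 = NOT y0 = NOT T = F
y5 = y2 NOR u = F NOR T = F
y10 = y5 XNOR y1 = F XNOR T = F
y11 = y1 OR q = T OR T = T
y16 = y2 NAND y11 = F NAND T = T

y5 = F, y10 = F, y16 = T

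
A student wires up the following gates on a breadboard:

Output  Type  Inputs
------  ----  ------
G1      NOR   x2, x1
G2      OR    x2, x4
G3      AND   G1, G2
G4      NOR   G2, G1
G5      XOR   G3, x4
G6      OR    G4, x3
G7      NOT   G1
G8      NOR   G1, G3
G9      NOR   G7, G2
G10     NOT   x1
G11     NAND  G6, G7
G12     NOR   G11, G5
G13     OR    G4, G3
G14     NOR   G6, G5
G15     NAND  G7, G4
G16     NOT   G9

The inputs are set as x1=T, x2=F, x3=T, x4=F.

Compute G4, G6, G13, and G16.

G1 = x2 NOR x1 = F NOR T = F
G2 = x2 OR x4 = F OR F = F
G3 = G1 AND G2 = F AND F = F
G4 = G2 NOR G1 = F NOR F = T
G6 = G4 OR x3 = T OR T = T
G7 = NOT G1 = NOT F = T
G9 = G7 NOR G2 = T NOR F = F
G13 = G4 OR G3 = T OR F = T
G16 = NOT G9 = NOT F = T

G4 = T  G6 = T  G13 = T  G16 = T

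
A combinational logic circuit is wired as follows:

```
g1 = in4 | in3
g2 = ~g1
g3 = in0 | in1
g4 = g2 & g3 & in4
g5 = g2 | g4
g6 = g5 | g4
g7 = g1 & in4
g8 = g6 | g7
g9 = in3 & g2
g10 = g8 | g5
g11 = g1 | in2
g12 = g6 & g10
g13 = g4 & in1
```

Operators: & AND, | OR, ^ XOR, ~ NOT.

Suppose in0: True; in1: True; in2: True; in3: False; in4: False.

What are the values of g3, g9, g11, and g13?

g1 = in4 OR in3 = False OR False = False
g2 = NOT g1 = NOT False = True
g3 = in0 OR in1 = True OR True = True
g4 = g2 AND g3 AND in4 = True AND True AND False = False
g9 = in3 AND g2 = False AND True = False
g11 = g1 OR in2 = False OR True = True
g13 = g4 AND in1 = False AND True = False

g3 = True; g9 = False; g11 = True; g13 = False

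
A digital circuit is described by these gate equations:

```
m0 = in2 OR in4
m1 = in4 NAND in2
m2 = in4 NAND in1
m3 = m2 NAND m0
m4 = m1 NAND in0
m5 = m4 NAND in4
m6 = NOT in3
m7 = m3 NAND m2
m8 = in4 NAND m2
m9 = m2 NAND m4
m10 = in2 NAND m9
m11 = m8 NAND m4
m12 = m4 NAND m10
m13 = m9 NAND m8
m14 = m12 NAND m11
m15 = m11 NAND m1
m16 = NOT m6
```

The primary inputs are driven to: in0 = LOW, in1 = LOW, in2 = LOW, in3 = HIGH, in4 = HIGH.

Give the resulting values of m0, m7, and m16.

m0 = HIGH, m7 = HIGH, m16 = HIGH

m0 = in2 OR in4 = LOW OR HIGH = HIGH
m2 = in4 NAND in1 = HIGH NAND LOW = HIGH
m3 = m2 NAND m0 = HIGH NAND HIGH = LOW
m6 = NOT in3 = NOT HIGH = LOW
m7 = m3 NAND m2 = LOW NAND HIGH = HIGH
m16 = NOT m6 = NOT LOW = HIGH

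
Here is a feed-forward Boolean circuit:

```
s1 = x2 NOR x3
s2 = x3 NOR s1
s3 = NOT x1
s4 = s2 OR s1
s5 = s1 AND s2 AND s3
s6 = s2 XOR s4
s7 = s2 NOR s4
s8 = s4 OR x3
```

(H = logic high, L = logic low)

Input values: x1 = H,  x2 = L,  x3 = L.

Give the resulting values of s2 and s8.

s1 = x2 NOR x3 = L NOR L = H
s2 = x3 NOR s1 = L NOR H = L
s4 = s2 OR s1 = L OR H = H
s8 = s4 OR x3 = H OR L = H

s2 = L, s8 = H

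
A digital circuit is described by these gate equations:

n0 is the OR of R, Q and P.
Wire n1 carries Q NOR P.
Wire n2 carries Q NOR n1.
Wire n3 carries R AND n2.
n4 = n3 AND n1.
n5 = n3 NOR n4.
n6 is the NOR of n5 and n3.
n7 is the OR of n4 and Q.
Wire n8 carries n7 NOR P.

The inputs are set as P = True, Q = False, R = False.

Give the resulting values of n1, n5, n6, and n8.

n1 = Q NOR P = False NOR True = False
n2 = Q NOR n1 = False NOR False = True
n3 = R AND n2 = False AND True = False
n4 = n3 AND n1 = False AND False = False
n5 = n3 NOR n4 = False NOR False = True
n6 = n5 NOR n3 = True NOR False = False
n7 = n4 OR Q = False OR False = False
n8 = n7 NOR P = False NOR True = False

n1 = False  n5 = True  n6 = False  n8 = False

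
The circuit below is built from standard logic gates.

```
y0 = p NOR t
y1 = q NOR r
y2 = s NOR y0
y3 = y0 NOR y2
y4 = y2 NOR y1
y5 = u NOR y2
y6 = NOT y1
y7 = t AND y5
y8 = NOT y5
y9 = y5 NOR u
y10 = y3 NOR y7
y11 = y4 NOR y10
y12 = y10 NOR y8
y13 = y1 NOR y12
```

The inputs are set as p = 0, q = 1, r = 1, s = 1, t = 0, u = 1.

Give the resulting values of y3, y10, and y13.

y0 = p NOR t = 0 NOR 0 = 1
y1 = q NOR r = 1 NOR 1 = 0
y2 = s NOR y0 = 1 NOR 1 = 0
y3 = y0 NOR y2 = 1 NOR 0 = 0
y5 = u NOR y2 = 1 NOR 0 = 0
y7 = t AND y5 = 0 AND 0 = 0
y8 = NOT y5 = NOT 0 = 1
y10 = y3 NOR y7 = 0 NOR 0 = 1
y12 = y10 NOR y8 = 1 NOR 1 = 0
y13 = y1 NOR y12 = 0 NOR 0 = 1

y3 = 0; y10 = 1; y13 = 1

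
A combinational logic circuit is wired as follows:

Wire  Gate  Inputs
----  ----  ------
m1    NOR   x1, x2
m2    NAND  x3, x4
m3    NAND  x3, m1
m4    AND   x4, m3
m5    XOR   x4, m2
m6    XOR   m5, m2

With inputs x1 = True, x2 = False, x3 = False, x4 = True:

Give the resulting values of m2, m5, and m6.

m2 = True  m5 = False  m6 = True

m2 = x3 NAND x4 = False NAND True = True
m5 = x4 XOR m2 = True XOR True = False
m6 = m5 XOR m2 = False XOR True = True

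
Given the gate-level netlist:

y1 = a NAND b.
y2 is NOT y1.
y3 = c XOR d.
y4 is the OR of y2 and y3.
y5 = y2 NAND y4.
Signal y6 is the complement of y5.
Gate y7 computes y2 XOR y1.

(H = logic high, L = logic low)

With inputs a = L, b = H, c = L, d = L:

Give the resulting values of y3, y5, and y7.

y3 = L; y5 = H; y7 = H

y1 = a NAND b = L NAND H = H
y2 = NOT y1 = NOT H = L
y3 = c XOR d = L XOR L = L
y4 = y2 OR y3 = L OR L = L
y5 = y2 NAND y4 = L NAND L = H
y7 = y2 XOR y1 = L XOR H = H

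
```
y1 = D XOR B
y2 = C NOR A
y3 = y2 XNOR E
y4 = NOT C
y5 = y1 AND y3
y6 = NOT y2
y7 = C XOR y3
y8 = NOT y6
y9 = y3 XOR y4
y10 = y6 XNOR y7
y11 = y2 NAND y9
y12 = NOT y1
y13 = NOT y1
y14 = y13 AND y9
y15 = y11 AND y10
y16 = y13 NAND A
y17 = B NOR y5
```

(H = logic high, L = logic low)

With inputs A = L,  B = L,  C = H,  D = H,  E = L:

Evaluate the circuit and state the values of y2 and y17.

y1 = D XOR B = H XOR L = H
y2 = C NOR A = H NOR L = L
y3 = y2 XNOR E = L XNOR L = H
y5 = y1 AND y3 = H AND H = H
y17 = B NOR y5 = L NOR H = L

y2 = L, y17 = L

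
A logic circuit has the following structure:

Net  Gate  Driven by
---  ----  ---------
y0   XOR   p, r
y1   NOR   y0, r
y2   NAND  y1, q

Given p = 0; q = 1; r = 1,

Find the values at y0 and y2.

y0 = 1  y2 = 1

y0 = p XOR r = 0 XOR 1 = 1
y1 = y0 NOR r = 1 NOR 1 = 0
y2 = y1 NAND q = 0 NAND 1 = 1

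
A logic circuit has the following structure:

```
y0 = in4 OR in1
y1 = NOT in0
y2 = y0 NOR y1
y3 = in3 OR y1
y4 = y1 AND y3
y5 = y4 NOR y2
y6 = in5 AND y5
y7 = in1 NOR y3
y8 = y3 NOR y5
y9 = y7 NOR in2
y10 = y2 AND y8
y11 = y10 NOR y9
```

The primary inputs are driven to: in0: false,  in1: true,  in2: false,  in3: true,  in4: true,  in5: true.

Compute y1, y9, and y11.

y1 = true; y9 = true; y11 = false

y0 = in4 OR in1 = true OR true = true
y1 = NOT in0 = NOT false = true
y2 = y0 NOR y1 = true NOR true = false
y3 = in3 OR y1 = true OR true = true
y4 = y1 AND y3 = true AND true = true
y5 = y4 NOR y2 = true NOR false = false
y7 = in1 NOR y3 = true NOR true = false
y8 = y3 NOR y5 = true NOR false = false
y9 = y7 NOR in2 = false NOR false = true
y10 = y2 AND y8 = false AND false = false
y11 = y10 NOR y9 = false NOR true = false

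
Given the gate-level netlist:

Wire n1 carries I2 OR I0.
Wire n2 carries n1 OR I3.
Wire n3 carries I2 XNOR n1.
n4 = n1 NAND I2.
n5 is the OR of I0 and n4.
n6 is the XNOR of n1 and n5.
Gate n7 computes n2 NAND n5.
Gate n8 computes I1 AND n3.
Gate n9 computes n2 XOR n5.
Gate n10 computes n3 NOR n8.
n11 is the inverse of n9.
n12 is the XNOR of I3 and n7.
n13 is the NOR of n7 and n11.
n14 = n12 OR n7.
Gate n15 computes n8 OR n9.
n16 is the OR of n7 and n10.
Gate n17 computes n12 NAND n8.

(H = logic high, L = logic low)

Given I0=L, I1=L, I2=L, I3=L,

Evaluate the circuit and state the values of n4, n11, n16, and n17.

n1 = I2 OR I0 = L OR L = L
n2 = n1 OR I3 = L OR L = L
n3 = I2 XNOR n1 = L XNOR L = H
n4 = n1 NAND I2 = L NAND L = H
n5 = I0 OR n4 = L OR H = H
n7 = n2 NAND n5 = L NAND H = H
n8 = I1 AND n3 = L AND H = L
n9 = n2 XOR n5 = L XOR H = H
n10 = n3 NOR n8 = H NOR L = L
n11 = NOT n9 = NOT H = L
n12 = I3 XNOR n7 = L XNOR H = L
n16 = n7 OR n10 = H OR L = H
n17 = n12 NAND n8 = L NAND L = H

n4 = H; n11 = L; n16 = H; n17 = H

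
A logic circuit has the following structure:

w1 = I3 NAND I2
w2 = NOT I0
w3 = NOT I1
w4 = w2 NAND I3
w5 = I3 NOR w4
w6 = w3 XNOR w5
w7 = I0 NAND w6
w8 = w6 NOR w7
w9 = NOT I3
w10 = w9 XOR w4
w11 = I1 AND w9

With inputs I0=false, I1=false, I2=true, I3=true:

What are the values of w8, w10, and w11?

w8 = false, w10 = false, w11 = false

w2 = NOT I0 = NOT false = true
w3 = NOT I1 = NOT false = true
w4 = w2 NAND I3 = true NAND true = false
w5 = I3 NOR w4 = true NOR false = false
w6 = w3 XNOR w5 = true XNOR false = false
w7 = I0 NAND w6 = false NAND false = true
w8 = w6 NOR w7 = false NOR true = false
w9 = NOT I3 = NOT true = false
w10 = w9 XOR w4 = false XOR false = false
w11 = I1 AND w9 = false AND false = false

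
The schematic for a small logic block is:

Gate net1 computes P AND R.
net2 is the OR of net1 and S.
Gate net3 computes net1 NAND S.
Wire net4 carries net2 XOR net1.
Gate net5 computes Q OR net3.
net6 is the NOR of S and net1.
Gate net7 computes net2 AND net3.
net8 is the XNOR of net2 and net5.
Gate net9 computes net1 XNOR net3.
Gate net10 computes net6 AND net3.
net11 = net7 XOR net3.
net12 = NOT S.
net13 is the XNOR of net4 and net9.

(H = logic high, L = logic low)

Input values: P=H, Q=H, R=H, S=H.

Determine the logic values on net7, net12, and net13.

net7 = L, net12 = L, net13 = H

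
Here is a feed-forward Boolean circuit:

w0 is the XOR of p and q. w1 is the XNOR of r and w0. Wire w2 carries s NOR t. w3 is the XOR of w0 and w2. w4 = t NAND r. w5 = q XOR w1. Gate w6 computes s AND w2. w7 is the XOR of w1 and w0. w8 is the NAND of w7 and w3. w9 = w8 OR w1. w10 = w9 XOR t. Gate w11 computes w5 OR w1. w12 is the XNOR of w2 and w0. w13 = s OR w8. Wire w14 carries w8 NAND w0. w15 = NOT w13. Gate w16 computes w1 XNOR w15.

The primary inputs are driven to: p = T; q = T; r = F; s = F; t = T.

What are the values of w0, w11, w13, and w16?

w0 = F, w11 = T, w13 = T, w16 = F

w0 = p XOR q = T XOR T = F
w1 = r XNOR w0 = F XNOR F = T
w2 = s NOR t = F NOR T = F
w3 = w0 XOR w2 = F XOR F = F
w5 = q XOR w1 = T XOR T = F
w7 = w1 XOR w0 = T XOR F = T
w8 = w7 NAND w3 = T NAND F = T
w11 = w5 OR w1 = F OR T = T
w13 = s OR w8 = F OR T = T
w15 = NOT w13 = NOT T = F
w16 = w1 XNOR w15 = T XNOR F = F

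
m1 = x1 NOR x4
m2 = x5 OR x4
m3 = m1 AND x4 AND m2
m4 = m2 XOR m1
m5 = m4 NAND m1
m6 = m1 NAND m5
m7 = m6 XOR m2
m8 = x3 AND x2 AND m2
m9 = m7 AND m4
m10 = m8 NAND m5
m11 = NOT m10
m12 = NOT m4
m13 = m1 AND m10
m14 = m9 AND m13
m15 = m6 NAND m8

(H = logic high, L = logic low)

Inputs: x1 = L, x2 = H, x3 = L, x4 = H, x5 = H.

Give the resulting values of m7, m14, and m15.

m7 = L, m14 = L, m15 = H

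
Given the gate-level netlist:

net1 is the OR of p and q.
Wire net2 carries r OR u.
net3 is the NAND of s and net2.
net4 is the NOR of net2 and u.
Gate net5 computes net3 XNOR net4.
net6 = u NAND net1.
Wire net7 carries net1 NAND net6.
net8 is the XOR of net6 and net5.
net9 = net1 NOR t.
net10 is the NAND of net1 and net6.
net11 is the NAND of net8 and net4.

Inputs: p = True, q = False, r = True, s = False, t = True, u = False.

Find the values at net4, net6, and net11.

net4 = False; net6 = True; net11 = True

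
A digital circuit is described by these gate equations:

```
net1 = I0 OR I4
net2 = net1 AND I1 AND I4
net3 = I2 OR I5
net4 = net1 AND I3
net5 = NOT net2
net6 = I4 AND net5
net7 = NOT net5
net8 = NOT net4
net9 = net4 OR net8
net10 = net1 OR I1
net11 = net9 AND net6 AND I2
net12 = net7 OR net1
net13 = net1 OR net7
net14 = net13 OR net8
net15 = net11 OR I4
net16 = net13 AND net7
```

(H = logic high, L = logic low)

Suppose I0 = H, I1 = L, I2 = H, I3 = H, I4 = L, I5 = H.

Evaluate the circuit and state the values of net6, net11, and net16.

net6 = L  net11 = L  net16 = L

net1 = I0 OR I4 = H OR L = H
net2 = net1 AND I1 AND I4 = H AND L AND L = L
net4 = net1 AND I3 = H AND H = H
net5 = NOT net2 = NOT L = H
net6 = I4 AND net5 = L AND H = L
net7 = NOT net5 = NOT H = L
net8 = NOT net4 = NOT H = L
net9 = net4 OR net8 = H OR L = H
net11 = net9 AND net6 AND I2 = H AND L AND H = L
net13 = net1 OR net7 = H OR L = H
net16 = net13 AND net7 = H AND L = L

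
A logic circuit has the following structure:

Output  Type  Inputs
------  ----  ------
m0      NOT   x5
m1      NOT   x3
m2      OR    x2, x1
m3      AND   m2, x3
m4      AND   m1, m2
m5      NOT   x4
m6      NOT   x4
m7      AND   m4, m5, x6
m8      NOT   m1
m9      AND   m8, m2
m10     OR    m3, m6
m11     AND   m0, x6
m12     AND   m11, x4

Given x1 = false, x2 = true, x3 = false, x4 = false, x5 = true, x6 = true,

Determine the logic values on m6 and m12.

m6 = true, m12 = false

m0 = NOT x5 = NOT true = false
m6 = NOT x4 = NOT false = true
m11 = m0 AND x6 = false AND true = false
m12 = m11 AND x4 = false AND false = false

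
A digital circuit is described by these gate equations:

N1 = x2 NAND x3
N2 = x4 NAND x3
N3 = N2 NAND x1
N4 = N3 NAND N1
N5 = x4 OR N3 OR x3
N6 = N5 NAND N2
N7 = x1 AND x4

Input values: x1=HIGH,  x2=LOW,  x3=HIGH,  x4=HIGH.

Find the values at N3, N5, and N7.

N3 = HIGH, N5 = HIGH, N7 = HIGH

N2 = x4 NAND x3 = HIGH NAND HIGH = LOW
N3 = N2 NAND x1 = LOW NAND HIGH = HIGH
N5 = x4 OR N3 OR x3 = HIGH OR HIGH OR HIGH = HIGH
N7 = x1 AND x4 = HIGH AND HIGH = HIGH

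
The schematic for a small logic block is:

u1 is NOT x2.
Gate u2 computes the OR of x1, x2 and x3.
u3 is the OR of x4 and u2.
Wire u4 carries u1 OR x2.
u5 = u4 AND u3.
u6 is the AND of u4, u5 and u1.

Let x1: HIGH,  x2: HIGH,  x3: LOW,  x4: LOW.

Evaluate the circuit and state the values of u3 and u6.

u1 = NOT x2 = NOT HIGH = LOW
u2 = x1 OR x2 OR x3 = HIGH OR HIGH OR LOW = HIGH
u3 = x4 OR u2 = LOW OR HIGH = HIGH
u4 = u1 OR x2 = LOW OR HIGH = HIGH
u5 = u4 AND u3 = HIGH AND HIGH = HIGH
u6 = u4 AND u5 AND u1 = HIGH AND HIGH AND LOW = LOW

u3 = HIGH, u6 = LOW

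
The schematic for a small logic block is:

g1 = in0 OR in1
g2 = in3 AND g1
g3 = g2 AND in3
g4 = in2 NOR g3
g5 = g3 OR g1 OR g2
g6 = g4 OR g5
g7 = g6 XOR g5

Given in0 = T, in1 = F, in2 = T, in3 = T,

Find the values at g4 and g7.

g1 = in0 OR in1 = T OR F = T
g2 = in3 AND g1 = T AND T = T
g3 = g2 AND in3 = T AND T = T
g4 = in2 NOR g3 = T NOR T = F
g5 = g3 OR g1 OR g2 = T OR T OR T = T
g6 = g4 OR g5 = F OR T = T
g7 = g6 XOR g5 = T XOR T = F

g4 = F; g7 = F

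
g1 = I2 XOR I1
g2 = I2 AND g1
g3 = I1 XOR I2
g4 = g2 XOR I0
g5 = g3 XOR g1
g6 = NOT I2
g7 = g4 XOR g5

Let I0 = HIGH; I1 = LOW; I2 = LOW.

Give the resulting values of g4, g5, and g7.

g4 = HIGH; g5 = LOW; g7 = HIGH

g1 = I2 XOR I1 = LOW XOR LOW = LOW
g2 = I2 AND g1 = LOW AND LOW = LOW
g3 = I1 XOR I2 = LOW XOR LOW = LOW
g4 = g2 XOR I0 = LOW XOR HIGH = HIGH
g5 = g3 XOR g1 = LOW XOR LOW = LOW
g7 = g4 XOR g5 = HIGH XOR LOW = HIGH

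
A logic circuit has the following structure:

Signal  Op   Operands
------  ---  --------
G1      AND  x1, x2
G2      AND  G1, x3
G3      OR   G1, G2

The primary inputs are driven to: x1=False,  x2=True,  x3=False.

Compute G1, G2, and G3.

G1 = False, G2 = False, G3 = False

G1 = x1 AND x2 = False AND True = False
G2 = G1 AND x3 = False AND False = False
G3 = G1 OR G2 = False OR False = False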